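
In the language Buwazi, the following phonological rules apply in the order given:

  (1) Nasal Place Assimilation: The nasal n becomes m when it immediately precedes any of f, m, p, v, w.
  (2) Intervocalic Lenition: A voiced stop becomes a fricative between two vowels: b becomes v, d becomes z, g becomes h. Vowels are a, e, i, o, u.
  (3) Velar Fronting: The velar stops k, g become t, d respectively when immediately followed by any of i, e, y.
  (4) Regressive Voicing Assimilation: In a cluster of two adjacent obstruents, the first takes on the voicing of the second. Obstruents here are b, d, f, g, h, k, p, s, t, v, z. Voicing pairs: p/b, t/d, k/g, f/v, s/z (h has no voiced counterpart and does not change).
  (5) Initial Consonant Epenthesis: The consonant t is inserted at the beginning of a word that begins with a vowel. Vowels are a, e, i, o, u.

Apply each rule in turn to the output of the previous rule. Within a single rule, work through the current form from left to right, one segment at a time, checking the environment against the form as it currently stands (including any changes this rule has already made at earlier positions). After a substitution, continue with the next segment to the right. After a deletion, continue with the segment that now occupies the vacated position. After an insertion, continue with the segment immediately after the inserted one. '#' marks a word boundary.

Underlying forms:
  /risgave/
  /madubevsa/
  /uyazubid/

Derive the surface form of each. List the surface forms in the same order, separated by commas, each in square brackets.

/risgave/:
  (1) Nasal Place Assimilation: no change — [risgave]
  (2) Intervocalic Lenition: no change — [risgave]
  (3) Velar Fronting: no change — [risgave]
  (4) Regressive Voicing Assimilation: [risgave] → [rizgave]
  (5) Initial Consonant Epenthesis: no change — [rizgave]
/madubevsa/:
  (1) Nasal Place Assimilation: no change — [madubevsa]
  (2) Intervocalic Lenition: [madubevsa] → [mazuvevsa]
  (3) Velar Fronting: no change — [mazuvevsa]
  (4) Regressive Voicing Assimilation: [mazuvevsa] → [mazuvefsa]
  (5) Initial Consonant Epenthesis: no change — [mazuvefsa]
/uyazubid/:
  (1) Nasal Place Assimilation: no change — [uyazubid]
  (2) Intervocalic Lenition: [uyazubid] → [uyazuvid]
  (3) Velar Fronting: no change — [uyazuvid]
  (4) Regressive Voicing Assimilation: no change — [uyazuvid]
  (5) Initial Consonant Epenthesis: [uyazuvid] → [tuyazuvid]

[rizgave], [mazuvefsa], [tuyazuvid]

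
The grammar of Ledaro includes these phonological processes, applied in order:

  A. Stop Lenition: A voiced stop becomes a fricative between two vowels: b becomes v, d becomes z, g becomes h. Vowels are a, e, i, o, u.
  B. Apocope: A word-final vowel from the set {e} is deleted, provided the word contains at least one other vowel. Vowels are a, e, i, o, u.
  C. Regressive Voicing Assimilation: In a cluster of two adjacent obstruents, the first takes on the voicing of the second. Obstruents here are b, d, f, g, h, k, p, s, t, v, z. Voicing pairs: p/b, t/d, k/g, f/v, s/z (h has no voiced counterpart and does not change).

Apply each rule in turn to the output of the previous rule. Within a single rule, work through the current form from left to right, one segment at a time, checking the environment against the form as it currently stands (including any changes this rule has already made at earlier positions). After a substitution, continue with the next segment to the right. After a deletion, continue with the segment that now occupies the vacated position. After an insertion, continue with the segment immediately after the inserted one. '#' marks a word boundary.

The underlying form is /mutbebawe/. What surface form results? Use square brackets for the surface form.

[mudbevaw]

A Stop Lenition: [mutbebawe] → [mutbevawe]
B Apocope: [mutbevawe] → [mutbevaw]
C Regressive Voicing Assimilation: [mutbevaw] → [mudbevaw]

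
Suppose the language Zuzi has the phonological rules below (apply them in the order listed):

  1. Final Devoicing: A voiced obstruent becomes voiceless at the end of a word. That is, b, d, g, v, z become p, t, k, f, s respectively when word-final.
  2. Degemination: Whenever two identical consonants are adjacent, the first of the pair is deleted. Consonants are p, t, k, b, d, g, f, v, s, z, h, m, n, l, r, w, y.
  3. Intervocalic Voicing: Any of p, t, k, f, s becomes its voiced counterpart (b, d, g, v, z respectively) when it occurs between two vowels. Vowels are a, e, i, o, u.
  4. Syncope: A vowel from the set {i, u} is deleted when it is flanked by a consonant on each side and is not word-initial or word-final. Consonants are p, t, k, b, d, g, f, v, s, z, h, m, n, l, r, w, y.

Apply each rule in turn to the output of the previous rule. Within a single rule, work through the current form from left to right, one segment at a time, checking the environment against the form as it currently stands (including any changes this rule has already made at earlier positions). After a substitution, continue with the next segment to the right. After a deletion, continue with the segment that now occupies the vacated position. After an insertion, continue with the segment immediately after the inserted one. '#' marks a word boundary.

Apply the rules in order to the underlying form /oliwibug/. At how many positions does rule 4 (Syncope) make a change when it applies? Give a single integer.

3

1 Final Devoicing: [oliwibug] → [oliwibuk]
2 Degemination: no change — [oliwibuk]
3 Intervocalic Voicing: no change — [oliwibuk]
4 Syncope: [oliwibuk] → [olwbk]
Rule 4 changed 3 position(s).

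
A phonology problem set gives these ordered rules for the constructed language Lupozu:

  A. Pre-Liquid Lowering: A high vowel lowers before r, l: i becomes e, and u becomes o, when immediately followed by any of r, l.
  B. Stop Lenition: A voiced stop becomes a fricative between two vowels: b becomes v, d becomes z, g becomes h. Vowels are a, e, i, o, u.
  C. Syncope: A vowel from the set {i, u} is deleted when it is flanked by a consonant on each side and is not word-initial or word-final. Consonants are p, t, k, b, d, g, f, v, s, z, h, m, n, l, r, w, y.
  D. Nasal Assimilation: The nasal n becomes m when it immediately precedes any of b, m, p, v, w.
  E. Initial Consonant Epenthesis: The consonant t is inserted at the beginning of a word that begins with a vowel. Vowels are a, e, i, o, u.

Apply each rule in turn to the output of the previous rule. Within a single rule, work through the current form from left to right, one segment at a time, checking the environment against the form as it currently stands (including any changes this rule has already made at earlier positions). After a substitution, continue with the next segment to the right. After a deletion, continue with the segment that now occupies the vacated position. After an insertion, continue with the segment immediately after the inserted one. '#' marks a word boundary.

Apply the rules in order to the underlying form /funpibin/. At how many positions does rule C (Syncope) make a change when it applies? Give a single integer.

3

A Pre-Liquid Lowering: no change — [funpibin]
B Stop Lenition: [funpibin] → [funpivin]
C Syncope: [funpivin] → [fnpvn]
D Nasal Assimilation: [fnpvn] → [fmpvn]
E Initial Consonant Epenthesis: no change — [fmpvn]
Rule C changed 3 position(s).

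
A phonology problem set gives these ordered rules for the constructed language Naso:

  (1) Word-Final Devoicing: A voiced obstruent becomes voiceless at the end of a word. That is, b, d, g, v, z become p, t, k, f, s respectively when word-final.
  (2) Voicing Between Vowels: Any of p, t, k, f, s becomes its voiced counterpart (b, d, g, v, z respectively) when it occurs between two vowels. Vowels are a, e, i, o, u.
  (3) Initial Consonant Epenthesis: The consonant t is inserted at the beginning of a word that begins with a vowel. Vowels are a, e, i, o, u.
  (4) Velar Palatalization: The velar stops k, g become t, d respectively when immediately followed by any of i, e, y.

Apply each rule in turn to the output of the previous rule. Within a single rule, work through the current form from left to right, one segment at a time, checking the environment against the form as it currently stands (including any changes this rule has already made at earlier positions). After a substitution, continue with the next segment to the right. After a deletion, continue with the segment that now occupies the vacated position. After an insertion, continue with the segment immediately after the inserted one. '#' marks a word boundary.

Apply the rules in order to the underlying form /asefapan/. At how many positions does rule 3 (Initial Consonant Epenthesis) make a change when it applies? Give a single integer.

(1) Word-Final Devoicing: no change — [asefapan]
(2) Voicing Between Vowels: [asefapan] → [azevaban]
(3) Initial Consonant Epenthesis: [azevaban] → [tazevaban]
(4) Velar Palatalization: no change — [tazevaban]
Rule 3 changed 1 position(s).

1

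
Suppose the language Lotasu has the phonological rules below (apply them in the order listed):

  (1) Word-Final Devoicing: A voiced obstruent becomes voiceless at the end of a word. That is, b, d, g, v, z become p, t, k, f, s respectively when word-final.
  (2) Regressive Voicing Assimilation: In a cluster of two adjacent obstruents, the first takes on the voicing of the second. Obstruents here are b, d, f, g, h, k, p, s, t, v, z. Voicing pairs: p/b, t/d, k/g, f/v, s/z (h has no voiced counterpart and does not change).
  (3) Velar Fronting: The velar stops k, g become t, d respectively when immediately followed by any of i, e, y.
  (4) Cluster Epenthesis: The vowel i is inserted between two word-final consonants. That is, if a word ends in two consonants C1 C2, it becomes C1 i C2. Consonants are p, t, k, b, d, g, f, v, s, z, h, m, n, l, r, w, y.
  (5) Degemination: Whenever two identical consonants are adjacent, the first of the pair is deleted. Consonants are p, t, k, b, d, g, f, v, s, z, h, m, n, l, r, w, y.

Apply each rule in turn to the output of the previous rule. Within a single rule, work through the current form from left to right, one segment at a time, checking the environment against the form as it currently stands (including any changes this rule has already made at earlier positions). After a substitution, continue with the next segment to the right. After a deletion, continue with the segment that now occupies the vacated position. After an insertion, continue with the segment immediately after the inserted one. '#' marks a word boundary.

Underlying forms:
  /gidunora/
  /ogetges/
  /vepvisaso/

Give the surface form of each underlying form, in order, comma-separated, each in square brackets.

/gidunora/:
  (1) Word-Final Devoicing: no change — [gidunora]
  (2) Regressive Voicing Assimilation: no change — [gidunora]
  (3) Velar Fronting: [gidunora] → [didunora]
  (4) Cluster Epenthesis: no change — [didunora]
  (5) Degemination: no change — [didunora]
/ogetges/:
  (1) Word-Final Devoicing: no change — [ogetges]
  (2) Regressive Voicing Assimilation: [ogetges] → [ogedges]
  (3) Velar Fronting: [ogedges] → [odeddes]
  (4) Cluster Epenthesis: no change — [odeddes]
  (5) Degemination: [odeddes] → [odedes]
/vepvisaso/:
  (1) Word-Final Devoicing: no change — [vepvisaso]
  (2) Regressive Voicing Assimilation: [vepvisaso] → [vebvisaso]
  (3) Velar Fronting: no change — [vebvisaso]
  (4) Cluster Epenthesis: no change — [vebvisaso]
  (5) Degemination: no change — [vebvisaso]

[didunora], [odedes], [vebvisaso]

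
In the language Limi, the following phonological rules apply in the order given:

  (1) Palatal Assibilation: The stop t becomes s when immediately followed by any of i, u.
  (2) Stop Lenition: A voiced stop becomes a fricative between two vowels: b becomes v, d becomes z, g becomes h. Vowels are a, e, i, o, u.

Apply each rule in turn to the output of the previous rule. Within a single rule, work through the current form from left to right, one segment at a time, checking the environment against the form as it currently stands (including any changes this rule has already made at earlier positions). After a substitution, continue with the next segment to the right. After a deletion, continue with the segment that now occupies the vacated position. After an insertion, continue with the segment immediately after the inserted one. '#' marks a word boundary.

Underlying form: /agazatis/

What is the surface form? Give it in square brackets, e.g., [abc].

(1) Palatal Assibilation: [agazatis] → [agazasis]
(2) Stop Lenition: [agazasis] → [ahazasis]

[ahazasis]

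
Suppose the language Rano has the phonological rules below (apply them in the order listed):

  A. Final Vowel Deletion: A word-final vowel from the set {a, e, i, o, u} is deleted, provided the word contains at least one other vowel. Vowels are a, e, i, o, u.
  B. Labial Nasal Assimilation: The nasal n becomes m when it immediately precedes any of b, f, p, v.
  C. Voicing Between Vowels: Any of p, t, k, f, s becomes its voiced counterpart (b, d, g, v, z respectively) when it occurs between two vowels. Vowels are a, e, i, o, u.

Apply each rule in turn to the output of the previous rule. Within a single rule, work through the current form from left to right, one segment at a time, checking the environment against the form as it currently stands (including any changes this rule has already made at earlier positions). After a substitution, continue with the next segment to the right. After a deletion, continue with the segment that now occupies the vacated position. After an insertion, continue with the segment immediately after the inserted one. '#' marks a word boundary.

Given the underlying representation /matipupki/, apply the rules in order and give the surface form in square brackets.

[madibupk]

A Final Vowel Deletion: [matipupki] → [matipupk]
B Labial Nasal Assimilation: no change — [matipupk]
C Voicing Between Vowels: [matipupk] → [madibupk]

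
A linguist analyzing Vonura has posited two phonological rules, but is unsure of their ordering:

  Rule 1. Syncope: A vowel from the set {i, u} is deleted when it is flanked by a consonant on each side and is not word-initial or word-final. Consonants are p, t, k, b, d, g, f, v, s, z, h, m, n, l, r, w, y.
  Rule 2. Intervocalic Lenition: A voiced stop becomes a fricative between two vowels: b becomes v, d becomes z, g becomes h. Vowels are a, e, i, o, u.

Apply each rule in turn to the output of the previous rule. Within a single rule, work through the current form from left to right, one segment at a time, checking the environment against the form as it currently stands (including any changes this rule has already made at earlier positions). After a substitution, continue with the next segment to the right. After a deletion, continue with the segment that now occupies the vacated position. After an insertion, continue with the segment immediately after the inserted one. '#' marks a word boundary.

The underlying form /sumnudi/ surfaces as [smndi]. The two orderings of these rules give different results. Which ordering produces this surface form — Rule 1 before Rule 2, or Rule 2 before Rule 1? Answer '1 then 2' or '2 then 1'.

Order 1 then 2:
  1 Syncope: [sumnudi] → [smndi]
  2 Intervocalic Lenition: no change — [smndi]
  result: [smndi]
Order 2 then 1:
  2 Intervocalic Lenition: [sumnudi] → [sumnuzi]
  1 Syncope: [sumnuzi] → [smnzi]
  result: [smnzi]

1 then 2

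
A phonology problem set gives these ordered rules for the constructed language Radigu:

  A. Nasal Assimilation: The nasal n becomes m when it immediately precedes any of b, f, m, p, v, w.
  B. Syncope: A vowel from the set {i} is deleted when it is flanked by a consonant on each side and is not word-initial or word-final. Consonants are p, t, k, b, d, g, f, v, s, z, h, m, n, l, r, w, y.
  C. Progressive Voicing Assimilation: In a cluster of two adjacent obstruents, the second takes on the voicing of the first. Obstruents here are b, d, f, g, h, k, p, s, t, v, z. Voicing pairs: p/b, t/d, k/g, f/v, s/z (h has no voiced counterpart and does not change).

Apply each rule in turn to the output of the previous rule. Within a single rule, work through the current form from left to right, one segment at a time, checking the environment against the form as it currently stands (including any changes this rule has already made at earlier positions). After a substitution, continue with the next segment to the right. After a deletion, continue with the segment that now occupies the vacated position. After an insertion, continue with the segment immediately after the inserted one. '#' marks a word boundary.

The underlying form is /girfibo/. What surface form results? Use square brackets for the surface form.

A Nasal Assimilation: no change — [girfibo]
B Syncope: [girfibo] → [grfbo]
C Progressive Voicing Assimilation: [grfbo] → [grfpo]

[grfpo]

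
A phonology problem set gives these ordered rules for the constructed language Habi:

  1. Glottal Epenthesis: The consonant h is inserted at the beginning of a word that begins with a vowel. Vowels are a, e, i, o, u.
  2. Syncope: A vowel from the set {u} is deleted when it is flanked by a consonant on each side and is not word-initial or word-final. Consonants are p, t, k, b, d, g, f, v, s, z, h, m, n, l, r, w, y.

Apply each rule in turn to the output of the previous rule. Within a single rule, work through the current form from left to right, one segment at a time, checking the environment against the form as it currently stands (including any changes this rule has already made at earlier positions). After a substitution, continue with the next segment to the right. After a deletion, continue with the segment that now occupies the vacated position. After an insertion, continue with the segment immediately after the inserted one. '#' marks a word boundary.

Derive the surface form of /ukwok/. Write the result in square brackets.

[hkwok]

1 Glottal Epenthesis: [ukwok] → [hukwok]
2 Syncope: [hukwok] → [hkwok]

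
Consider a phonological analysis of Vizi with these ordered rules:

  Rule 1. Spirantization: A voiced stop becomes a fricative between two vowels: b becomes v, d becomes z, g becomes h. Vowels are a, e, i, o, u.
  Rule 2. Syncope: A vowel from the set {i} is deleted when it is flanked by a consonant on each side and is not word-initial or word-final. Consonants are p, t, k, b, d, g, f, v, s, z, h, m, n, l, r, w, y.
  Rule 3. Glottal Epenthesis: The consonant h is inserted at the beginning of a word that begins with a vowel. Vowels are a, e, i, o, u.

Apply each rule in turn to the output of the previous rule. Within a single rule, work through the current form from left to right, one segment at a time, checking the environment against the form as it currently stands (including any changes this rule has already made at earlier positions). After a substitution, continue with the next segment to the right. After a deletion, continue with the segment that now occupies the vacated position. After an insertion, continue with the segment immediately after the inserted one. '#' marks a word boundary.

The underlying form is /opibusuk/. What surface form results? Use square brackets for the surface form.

Rule 1 Spirantization: [opibusuk] → [opivusuk]
Rule 2 Syncope: [opivusuk] → [opvusuk]
Rule 3 Glottal Epenthesis: [opvusuk] → [hopvusuk]

[hopvusuk]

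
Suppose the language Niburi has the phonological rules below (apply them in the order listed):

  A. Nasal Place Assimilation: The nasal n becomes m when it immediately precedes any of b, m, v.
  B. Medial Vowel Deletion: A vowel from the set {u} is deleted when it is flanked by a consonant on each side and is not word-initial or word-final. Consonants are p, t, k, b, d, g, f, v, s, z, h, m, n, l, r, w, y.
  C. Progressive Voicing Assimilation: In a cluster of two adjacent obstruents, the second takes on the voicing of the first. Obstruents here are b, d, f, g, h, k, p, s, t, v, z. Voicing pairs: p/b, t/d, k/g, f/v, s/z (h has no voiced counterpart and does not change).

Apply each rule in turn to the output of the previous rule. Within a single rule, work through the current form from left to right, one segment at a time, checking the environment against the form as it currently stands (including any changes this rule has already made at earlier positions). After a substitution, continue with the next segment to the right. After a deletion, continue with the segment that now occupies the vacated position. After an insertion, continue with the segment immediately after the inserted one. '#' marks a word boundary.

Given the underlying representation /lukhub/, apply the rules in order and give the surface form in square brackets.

A Nasal Place Assimilation: no change — [lukhub]
B Medial Vowel Deletion: [lukhub] → [lkhb]
C Progressive Voicing Assimilation: [lkhb] → [lkhp]

[lkhp]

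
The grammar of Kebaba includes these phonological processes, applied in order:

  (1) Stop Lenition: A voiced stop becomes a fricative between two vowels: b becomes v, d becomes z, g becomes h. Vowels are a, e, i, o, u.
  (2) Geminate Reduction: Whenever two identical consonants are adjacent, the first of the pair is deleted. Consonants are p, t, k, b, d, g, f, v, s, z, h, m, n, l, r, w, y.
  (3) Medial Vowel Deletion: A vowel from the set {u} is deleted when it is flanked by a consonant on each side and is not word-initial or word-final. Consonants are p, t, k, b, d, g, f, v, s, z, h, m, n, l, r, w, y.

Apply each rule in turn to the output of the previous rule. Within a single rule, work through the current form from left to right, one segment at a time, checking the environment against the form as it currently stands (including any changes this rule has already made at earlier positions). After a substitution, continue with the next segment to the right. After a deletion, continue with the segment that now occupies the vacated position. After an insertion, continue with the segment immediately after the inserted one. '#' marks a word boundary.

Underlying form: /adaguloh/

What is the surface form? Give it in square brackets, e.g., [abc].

[azahloh]

(1) Stop Lenition: [adaguloh] → [azahuloh]
(2) Geminate Reduction: no change — [azahuloh]
(3) Medial Vowel Deletion: [azahuloh] → [azahloh]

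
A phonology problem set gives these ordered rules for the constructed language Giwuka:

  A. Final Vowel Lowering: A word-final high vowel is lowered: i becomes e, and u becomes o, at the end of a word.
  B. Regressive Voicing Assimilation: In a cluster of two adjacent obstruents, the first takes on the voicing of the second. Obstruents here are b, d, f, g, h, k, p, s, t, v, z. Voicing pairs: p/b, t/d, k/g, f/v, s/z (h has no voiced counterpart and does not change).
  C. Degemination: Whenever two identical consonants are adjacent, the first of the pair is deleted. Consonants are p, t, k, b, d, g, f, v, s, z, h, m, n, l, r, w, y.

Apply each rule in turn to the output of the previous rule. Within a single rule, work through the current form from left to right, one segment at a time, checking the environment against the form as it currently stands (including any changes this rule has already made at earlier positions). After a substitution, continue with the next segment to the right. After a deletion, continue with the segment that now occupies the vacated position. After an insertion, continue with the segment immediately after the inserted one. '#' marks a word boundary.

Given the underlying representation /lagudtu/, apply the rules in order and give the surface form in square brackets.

A Final Vowel Lowering: [lagudtu] → [lagudto]
B Regressive Voicing Assimilation: [lagudto] → [lagutto]
C Degemination: [lagutto] → [laguto]

[laguto]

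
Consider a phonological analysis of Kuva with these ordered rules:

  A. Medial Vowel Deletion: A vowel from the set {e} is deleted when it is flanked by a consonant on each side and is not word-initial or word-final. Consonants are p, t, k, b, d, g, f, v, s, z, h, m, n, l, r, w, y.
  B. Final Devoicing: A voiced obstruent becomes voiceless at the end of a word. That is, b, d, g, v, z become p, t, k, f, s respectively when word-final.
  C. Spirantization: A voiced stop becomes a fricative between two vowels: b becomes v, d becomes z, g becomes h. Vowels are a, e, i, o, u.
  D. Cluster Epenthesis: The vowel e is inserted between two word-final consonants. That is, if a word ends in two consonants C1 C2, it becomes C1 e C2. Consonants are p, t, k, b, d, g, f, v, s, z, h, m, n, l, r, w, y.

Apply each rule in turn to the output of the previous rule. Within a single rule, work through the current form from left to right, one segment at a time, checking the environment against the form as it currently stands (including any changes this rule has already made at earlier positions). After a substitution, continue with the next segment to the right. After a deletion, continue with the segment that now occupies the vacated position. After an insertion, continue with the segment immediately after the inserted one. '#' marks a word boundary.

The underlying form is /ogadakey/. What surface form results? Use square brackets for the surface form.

[ohazakey]

A Medial Vowel Deletion: [ogadakey] → [ogadaky]
B Final Devoicing: no change — [ogadaky]
C Spirantization: [ogadaky] → [ohazaky]
D Cluster Epenthesis: [ohazaky] → [ohazakey]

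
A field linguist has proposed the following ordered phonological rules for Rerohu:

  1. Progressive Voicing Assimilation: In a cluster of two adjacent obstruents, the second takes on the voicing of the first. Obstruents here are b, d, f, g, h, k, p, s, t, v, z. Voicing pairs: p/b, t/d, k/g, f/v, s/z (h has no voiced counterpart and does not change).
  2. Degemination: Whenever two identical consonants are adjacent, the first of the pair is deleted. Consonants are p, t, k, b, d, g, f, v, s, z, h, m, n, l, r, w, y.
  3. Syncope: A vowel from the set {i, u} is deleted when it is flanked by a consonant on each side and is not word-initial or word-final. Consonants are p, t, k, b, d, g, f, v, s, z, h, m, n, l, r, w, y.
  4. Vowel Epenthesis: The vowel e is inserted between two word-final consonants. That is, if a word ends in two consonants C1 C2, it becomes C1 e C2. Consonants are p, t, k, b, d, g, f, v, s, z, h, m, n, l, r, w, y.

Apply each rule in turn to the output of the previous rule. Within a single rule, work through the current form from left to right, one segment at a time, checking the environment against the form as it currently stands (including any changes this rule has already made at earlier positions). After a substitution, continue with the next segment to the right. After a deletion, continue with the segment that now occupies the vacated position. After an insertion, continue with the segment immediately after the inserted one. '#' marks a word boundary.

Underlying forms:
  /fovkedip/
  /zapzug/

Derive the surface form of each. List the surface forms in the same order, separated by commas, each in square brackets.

/fovkedip/:
  1 Progressive Voicing Assimilation: [fovkedip] → [fovgedip]
  2 Degemination: no change — [fovgedip]
  3 Syncope: [fovgedip] → [fovgedp]
  4 Vowel Epenthesis: [fovgedp] → [fovgedep]
/zapzug/:
  1 Progressive Voicing Assimilation: [zapzug] → [zapsug]
  2 Degemination: no change — [zapsug]
  3 Syncope: [zapsug] → [zapsg]
  4 Vowel Epenthesis: [zapsg] → [zapseg]

[fovgedep], [zapseg]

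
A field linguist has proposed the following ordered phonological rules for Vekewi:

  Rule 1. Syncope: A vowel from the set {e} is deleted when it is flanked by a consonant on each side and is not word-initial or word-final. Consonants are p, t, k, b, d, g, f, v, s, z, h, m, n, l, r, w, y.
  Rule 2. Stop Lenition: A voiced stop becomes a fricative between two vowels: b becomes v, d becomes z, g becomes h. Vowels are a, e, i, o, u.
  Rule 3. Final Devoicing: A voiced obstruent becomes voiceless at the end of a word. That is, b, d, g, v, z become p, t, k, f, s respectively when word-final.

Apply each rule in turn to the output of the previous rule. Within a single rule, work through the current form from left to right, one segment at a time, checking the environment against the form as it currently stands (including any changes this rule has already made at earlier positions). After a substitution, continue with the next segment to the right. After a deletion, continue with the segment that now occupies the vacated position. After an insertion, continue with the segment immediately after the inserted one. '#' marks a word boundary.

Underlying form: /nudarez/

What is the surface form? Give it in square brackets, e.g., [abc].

[nuzars]

Rule 1 Syncope: [nudarez] → [nudarz]
Rule 2 Stop Lenition: [nudarz] → [nuzarz]
Rule 3 Final Devoicing: [nuzarz] → [nuzars]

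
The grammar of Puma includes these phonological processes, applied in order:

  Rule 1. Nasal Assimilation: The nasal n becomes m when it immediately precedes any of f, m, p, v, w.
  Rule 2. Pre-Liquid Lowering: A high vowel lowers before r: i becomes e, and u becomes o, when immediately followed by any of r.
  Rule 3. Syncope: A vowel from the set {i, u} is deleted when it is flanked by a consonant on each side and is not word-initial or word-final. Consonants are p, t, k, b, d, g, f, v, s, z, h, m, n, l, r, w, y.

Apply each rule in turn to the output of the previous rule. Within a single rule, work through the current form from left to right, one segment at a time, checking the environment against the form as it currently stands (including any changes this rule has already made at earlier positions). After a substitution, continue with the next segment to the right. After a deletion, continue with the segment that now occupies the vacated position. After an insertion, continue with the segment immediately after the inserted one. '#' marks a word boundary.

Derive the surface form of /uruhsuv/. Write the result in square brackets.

Rule 1 Nasal Assimilation: no change — [uruhsuv]
Rule 2 Pre-Liquid Lowering: [uruhsuv] → [oruhsuv]
Rule 3 Syncope: [oruhsuv] → [orhsv]

[orhsv]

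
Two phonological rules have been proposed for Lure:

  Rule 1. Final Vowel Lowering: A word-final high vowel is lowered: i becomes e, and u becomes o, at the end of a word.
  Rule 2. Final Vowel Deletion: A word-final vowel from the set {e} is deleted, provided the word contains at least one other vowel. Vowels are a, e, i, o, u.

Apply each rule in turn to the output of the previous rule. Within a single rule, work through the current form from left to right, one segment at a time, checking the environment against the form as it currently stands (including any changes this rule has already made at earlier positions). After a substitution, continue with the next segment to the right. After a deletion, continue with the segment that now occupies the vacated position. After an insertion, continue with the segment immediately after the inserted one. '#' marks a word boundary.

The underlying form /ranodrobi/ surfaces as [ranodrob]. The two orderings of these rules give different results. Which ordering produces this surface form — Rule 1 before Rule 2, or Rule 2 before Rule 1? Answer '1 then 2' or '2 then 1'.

1 then 2

Order 1 then 2:
  1 Final Vowel Lowering: [ranodrobi] → [ranodrobe]
  2 Final Vowel Deletion: [ranodrobe] → [ranodrob]
  result: [ranodrob]
Order 2 then 1:
  2 Final Vowel Deletion: no change — [ranodrobi]
  1 Final Vowel Lowering: [ranodrobi] → [ranodrobe]
  result: [ranodrobe]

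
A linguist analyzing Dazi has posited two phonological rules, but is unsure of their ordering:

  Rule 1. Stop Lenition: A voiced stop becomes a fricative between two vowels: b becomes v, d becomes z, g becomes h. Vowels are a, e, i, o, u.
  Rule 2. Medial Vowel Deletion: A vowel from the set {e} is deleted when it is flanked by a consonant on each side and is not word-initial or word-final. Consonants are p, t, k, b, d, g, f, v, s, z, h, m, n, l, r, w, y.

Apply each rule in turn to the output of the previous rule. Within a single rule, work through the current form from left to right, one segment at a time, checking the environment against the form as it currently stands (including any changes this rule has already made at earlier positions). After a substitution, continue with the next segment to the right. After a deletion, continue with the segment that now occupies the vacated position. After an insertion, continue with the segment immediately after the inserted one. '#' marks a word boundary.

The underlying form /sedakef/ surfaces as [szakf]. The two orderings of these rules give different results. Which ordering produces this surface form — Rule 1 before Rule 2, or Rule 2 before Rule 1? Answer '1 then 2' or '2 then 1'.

Order 1 then 2:
  1 Stop Lenition: [sedakef] → [sezakef]
  2 Medial Vowel Deletion: [sezakef] → [szakf]
  result: [szakf]
Order 2 then 1:
  2 Medial Vowel Deletion: [sedakef] → [sdakf]
  1 Stop Lenition: no change — [sdakf]
  result: [sdakf]

1 then 2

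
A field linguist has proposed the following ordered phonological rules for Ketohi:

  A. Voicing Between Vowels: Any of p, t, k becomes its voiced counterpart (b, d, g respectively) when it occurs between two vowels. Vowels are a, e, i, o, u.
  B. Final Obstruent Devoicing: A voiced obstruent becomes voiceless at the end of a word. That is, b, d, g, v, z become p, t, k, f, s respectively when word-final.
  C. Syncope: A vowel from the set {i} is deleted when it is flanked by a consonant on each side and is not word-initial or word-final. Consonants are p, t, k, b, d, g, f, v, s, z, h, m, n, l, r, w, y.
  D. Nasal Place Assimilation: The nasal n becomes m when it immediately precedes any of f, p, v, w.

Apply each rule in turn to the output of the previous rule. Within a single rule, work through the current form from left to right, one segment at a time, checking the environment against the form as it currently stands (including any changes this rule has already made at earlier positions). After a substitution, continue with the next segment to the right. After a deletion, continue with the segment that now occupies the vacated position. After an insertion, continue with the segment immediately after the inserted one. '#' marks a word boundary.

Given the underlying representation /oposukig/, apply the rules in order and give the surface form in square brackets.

A Voicing Between Vowels: [oposukig] → [obosugig]
B Final Obstruent Devoicing: [obosugig] → [obosugik]
C Syncope: [obosugik] → [obosugk]
D Nasal Place Assimilation: no change — [obosugk]

[obosugk]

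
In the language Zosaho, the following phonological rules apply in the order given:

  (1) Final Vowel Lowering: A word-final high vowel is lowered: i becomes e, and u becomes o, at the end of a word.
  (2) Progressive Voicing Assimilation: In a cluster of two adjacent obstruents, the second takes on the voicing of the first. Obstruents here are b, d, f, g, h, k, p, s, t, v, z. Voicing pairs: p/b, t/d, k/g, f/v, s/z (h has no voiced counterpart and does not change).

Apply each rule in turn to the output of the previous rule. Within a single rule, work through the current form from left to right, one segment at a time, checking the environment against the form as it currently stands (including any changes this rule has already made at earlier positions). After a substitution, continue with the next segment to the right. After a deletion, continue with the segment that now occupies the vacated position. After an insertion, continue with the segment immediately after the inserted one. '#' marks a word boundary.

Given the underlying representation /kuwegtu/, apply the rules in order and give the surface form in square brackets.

(1) Final Vowel Lowering: [kuwegtu] → [kuwegto]
(2) Progressive Voicing Assimilation: [kuwegto] → [kuwegdo]

[kuwegdo]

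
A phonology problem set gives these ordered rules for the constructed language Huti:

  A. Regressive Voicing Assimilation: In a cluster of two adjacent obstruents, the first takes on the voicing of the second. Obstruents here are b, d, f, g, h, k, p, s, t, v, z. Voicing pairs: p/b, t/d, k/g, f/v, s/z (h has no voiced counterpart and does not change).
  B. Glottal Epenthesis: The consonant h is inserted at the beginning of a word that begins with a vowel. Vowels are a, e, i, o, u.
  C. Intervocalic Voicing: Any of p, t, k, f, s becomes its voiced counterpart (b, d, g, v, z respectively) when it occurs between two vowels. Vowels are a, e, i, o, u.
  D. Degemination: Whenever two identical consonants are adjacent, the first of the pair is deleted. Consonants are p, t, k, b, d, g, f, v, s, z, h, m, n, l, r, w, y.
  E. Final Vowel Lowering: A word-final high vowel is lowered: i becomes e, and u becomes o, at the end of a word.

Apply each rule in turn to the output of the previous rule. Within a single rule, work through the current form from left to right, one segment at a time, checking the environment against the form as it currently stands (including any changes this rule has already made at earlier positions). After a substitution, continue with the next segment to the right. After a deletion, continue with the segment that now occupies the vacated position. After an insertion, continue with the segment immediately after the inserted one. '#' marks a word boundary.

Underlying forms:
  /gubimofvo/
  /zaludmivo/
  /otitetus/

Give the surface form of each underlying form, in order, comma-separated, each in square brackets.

[gubimovo], [zaludmivo], [hodidedus]

/gubimofvo/:
  A Regressive Voicing Assimilation: [gubimofvo] → [gubimovvo]
  B Glottal Epenthesis: no change — [gubimovvo]
  C Intervocalic Voicing: no change — [gubimovvo]
  D Degemination: [gubimovvo] → [gubimovo]
  E Final Vowel Lowering: no change — [gubimovo]
/zaludmivo/:
  A Regressive Voicing Assimilation: no change — [zaludmivo]
  B Glottal Epenthesis: no change — [zaludmivo]
  C Intervocalic Voicing: no change — [zaludmivo]
  D Degemination: no change — [zaludmivo]
  E Final Vowel Lowering: no change — [zaludmivo]
/otitetus/:
  A Regressive Voicing Assimilation: no change — [otitetus]
  B Glottal Epenthesis: [otitetus] → [hotitetus]
  C Intervocalic Voicing: [hotitetus] → [hodidedus]
  D Degemination: no change — [hodidedus]
  E Final Vowel Lowering: no change — [hodidedus]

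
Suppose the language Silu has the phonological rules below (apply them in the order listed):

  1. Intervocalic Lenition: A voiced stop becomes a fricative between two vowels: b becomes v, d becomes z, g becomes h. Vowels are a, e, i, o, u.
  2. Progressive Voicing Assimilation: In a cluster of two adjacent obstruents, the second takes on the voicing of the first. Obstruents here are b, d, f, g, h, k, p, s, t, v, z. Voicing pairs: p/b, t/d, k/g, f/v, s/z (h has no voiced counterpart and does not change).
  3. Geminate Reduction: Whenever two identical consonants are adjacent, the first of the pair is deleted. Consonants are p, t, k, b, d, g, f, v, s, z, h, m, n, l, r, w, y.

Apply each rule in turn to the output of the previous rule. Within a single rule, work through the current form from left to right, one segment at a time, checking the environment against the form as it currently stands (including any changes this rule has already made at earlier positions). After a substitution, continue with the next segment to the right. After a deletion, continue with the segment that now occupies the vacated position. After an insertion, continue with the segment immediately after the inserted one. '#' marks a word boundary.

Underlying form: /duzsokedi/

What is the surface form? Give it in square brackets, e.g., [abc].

[duzokezi]

1 Intervocalic Lenition: [duzsokedi] → [duzsokezi]
2 Progressive Voicing Assimilation: [duzsokezi] → [duzzokezi]
3 Geminate Reduction: [duzzokezi] → [duzokezi]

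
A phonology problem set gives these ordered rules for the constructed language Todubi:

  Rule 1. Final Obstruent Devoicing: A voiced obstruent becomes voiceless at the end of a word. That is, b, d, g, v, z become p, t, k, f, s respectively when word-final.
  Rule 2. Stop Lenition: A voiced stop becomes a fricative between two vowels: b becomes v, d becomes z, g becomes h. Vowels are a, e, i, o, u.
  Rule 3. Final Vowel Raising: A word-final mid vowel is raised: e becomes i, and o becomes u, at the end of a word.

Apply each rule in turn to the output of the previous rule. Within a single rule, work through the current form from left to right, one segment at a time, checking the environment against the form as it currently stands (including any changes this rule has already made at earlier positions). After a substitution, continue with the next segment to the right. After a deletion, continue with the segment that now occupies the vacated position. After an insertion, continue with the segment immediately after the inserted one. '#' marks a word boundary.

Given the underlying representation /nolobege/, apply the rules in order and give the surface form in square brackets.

[nolovehi]

Rule 1 Final Obstruent Devoicing: no change — [nolobege]
Rule 2 Stop Lenition: [nolobege] → [nolovehe]
Rule 3 Final Vowel Raising: [nolovehe] → [nolovehi]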